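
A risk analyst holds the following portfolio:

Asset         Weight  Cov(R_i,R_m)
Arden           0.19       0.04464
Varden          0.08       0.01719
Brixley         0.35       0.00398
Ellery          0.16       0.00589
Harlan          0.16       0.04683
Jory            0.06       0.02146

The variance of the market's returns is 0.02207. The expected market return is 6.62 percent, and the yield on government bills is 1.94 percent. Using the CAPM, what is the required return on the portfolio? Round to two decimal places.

β_Arden = 0.04464 / 0.02207 = 2.0227
β_Varden = 0.01719 / 0.02207 = 0.7789
β_Brixley = 0.00398 / 0.02207 = 0.1803
β_Ellery = 0.00589 / 0.02207 = 0.2669
β_Harlan = 0.04683 / 0.02207 = 2.1219
β_Jory = 0.02146 / 0.02207 = 0.9724
β_P = Σ w_i β_i = 0.19×2.0227 + 0.08×0.7789 + 0.35×0.1803 + 0.16×0.2669 + 0.16×2.1219 + 0.06×0.9724 = 0.9503
MRP = 6.62% − 1.94% = 4.68%
E(R_P) = R_f + β_P × MRP = 1.94% + 0.9503 × 4.68% = 6.39%

6.39%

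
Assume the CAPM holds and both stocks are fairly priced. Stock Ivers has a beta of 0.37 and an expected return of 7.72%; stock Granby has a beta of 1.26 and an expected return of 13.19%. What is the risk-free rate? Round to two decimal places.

Both satisfy E(R) = R_f + β·MRP, so the slope of the SML is
MRP = (13.19% − 7.72%) / (1.26 − 0.37) = 5.47% / 0.89 = 6.1461%
R_f = E(R_Ivers) − β_Ivers·MRP = 7.72% − 0.37 × 6.1461% = 5.4459%

5.45%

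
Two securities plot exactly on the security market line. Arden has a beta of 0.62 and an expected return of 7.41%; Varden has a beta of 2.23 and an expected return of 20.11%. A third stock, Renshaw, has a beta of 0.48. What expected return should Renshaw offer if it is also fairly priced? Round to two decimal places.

MRP (SML slope) = (20.11% − 7.41%) / (2.23 − 0.62) = 12.70% / 1.61 = 7.8882%
R_f (intercept) = 7.41% − 0.62 × 7.8882% = 2.5193%
E(R_Renshaw) = R_f + β × MRP = 2.5193% + 0.48 × 7.8882% = 6.31%

6.31%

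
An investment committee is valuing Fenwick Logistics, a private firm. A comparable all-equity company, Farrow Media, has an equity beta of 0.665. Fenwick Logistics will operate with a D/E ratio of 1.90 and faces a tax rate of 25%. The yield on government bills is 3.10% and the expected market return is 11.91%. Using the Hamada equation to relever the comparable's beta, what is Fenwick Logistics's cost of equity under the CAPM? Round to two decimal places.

β_L = β_U × [1 + (1 − t)(D/E)] = 0.665 × [1 + (1 − 0.25) × 1.90]
    = 0.665 × [1 + 0.75 × 1.90] = 0.665 × 2.4250 = 1.6126
MRP = 11.91% − 3.10% = 8.81%
E(R) = R_f + β_L × MRP = 3.10% + 1.6126 × 8.81% = 17.31%

17.31%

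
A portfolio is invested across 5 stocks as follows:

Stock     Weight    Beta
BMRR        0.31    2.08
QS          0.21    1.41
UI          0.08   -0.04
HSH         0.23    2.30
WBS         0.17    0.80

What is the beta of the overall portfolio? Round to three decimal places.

β_P = Σ w_i β_i = 0.31×2.08 + 0.21×1.41 + 0.08×-0.04 + 0.23×2.30 + 0.17×0.80 = 1.6027

1.603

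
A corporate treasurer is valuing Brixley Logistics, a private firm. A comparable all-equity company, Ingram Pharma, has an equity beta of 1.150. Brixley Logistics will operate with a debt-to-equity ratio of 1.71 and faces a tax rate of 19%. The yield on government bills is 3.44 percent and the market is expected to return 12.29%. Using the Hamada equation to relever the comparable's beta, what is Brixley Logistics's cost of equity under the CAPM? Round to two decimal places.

β_L = β_U × [1 + (1 − t)(D/E)] = 1.150 × [1 + (1 − 0.19) × 1.71]
    = 1.150 × [1 + 0.81 × 1.71] = 1.150 × 2.3851 = 2.7429
MRP = 12.29% − 3.44% = 8.85%
E(R) = R_f + β_L × MRP = 3.44% + 2.7429 × 8.85% = 27.71%

27.71%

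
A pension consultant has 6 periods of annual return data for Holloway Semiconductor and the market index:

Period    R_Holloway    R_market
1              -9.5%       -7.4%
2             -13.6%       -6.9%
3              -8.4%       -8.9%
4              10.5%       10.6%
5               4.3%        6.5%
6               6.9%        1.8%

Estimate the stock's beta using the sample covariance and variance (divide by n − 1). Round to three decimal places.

Mean R_i = (-9.5 − 13.6 − 8.4 + 10.5 + 4.3 + 6.9) / 6 = -1.6333%
Mean R_m = (-7.4 − 6.9 − 8.9 + 10.6 + 6.5 + 1.8) / 6 = -0.7167%
Σ(R_i − R̄_i)(R_m − R̄_m) = 383.5467  ⇒  Cov = 383.5467 / 5 = 76.7093
Σ(R_m − R̄_m)² = 336.3483  ⇒  Var(R_m) = 336.3483 / 5 = 67.2697
β = Cov / Var(R_m) = 76.7093 / 67.2697 = 1.1403

1.140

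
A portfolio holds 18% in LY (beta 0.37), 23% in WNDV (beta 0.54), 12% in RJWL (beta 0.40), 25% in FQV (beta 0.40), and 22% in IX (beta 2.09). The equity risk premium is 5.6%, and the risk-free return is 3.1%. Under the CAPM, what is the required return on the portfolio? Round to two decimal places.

7.57%

β_P = Σ w_i β_i = 0.18×0.37 + 0.23×0.54 + 0.12×0.40 + 0.25×0.40 + 0.22×2.09 = 0.7986
E(R_P) = R_f + β_P × MRP = 3.1% + 0.7986 × 5.6% = 7.57%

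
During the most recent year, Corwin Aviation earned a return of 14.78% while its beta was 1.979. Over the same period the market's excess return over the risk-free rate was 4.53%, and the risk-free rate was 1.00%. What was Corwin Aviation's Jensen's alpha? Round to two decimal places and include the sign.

+4.82%

CAPM benchmark = R_f + β(R_m − R_f) = 1.00% + 1.979 × 4.53% = 9.96487%
α = actual − benchmark = 14.78% − 9.96487% = +4.82%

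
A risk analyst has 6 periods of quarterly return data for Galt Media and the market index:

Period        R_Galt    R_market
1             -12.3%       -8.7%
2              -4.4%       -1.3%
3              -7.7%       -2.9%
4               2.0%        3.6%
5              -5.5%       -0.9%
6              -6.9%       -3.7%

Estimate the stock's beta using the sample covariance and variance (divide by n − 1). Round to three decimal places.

Mean R_i = (-12.3 − 4.4 − 7.7 + 2.0 − 5.5 − 6.9) / 6 = -5.8000%
Mean R_m = (-8.7 − 1.3 − 2.9 + 3.6 − 0.9 − 3.7) / 6 = -2.3167%
Σ(R_i − R̄_i)(R_m − R̄_m) = 92.1200  ⇒  Cov = 92.1200 / 5 = 18.4240
Σ(R_m − R̄_m)² = 81.0483  ⇒  Var(R_m) = 81.0483 / 5 = 16.2097
β = Cov / Var(R_m) = 18.4240 / 16.2097 = 1.1366

1.137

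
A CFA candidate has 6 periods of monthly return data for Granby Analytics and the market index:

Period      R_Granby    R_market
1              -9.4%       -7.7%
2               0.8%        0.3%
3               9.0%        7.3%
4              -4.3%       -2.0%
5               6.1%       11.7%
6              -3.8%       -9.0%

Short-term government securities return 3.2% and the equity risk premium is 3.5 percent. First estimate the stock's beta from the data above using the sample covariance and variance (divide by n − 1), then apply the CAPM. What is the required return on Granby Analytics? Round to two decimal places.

5.84%

Mean R_i = (-9.4 + 0.8 + 9.0 − 4.3 + 6.1 − 3.8) / 6 = -0.2667%
Mean R_m = (-7.7 + 0.3 + 7.3 − 2.0 + 11.7 − 9.0) / 6 = 0.1000%
Σ(R_i − R̄_i)(R_m − R̄_m) = 252.6500  ⇒  Cov = 252.6500 / 5 = 50.5300
Σ(R_m − R̄_m)² = 334.5000  ⇒  Var(R_m) = 334.5000 / 5 = 66.9000
β = Cov / Var(R_m) = 50.5300 / 66.9000 = 0.7553
E(R) = R_f + β × MRP = 3.2% + 0.7553 × 3.5% = 5.84%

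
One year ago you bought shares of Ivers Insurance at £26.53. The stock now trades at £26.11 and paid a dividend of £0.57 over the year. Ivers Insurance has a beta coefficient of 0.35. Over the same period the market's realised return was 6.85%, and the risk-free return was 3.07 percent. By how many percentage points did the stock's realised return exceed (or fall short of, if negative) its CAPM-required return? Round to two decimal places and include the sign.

Realised HPR = (P1 + D1 − P0) / P0 = (26.11 + 0.57 − 26.53) / 26.53 = 0.15 / 26.53 = 0.5654%
MRP = 6.85% − 3.07% = 3.78%
CAPM required = R_f + β·MRP = 3.07% + 0.35 × 3.78% = 4.3930%
α = realised − required = 0.5654% − 4.3930% = -3.83%

-3.83%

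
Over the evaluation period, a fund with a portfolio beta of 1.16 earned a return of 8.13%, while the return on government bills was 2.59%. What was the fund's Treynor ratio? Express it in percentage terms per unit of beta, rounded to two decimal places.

Treynor = (R_P − R_f) / β_P = (8.13% − 2.59%) / 1.1600 = 5.54% / 1.1600 = 4.78%

4.78%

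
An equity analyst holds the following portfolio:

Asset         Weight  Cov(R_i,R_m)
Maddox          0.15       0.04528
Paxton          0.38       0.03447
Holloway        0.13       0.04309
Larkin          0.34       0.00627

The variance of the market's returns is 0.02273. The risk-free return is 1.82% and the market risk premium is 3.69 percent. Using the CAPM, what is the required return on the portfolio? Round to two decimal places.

β_Maddox = 0.04528 / 0.02273 = 1.9921
β_Paxton = 0.03447 / 0.02273 = 1.5165
β_Holloway = 0.04309 / 0.02273 = 1.8957
β_Larkin = 0.00627 / 0.02273 = 0.2758
β_P = Σ w_i β_i = 0.15×1.9921 + 0.38×1.5165 + 0.13×1.8957 + 0.34×0.2758 = 1.2153
E(R_P) = R_f + β_P × MRP = 1.82% + 1.2153 × 3.69% = 6.30%

6.30%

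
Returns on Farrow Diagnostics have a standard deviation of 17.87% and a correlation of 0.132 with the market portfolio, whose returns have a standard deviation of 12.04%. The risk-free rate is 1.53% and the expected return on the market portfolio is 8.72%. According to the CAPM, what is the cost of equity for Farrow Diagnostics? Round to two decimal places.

β = ρ × σ_i / σ_m = 0.132 × 17.87% / 12.04% = 0.1959
MRP = 8.72% − 1.53% = 7.19%
E(R) = 1.53% + 0.1959 × 7.19% = 2.94%

2.94%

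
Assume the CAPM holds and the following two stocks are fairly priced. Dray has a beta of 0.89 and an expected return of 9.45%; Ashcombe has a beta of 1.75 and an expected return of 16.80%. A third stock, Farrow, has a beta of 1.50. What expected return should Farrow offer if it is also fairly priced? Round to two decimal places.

14.66%

MRP (SML slope) = (16.80% − 9.45%) / (1.75 − 0.89) = 7.35% / 0.86 = 8.5465%
R_f (intercept) = 9.45% − 0.89 × 8.5465% = 1.8436%
E(R_Farrow) = R_f + β × MRP = 1.8436% + 1.50 × 8.5465% = 14.66%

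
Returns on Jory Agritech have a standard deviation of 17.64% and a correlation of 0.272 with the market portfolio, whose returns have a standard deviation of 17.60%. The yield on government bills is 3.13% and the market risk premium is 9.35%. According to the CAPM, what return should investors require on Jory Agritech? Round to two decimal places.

5.68%

β = ρ × σ_i / σ_m = 0.272 × 17.64% / 17.60% = 0.2726
E(R) = 3.13% + 0.2726 × 9.35% = 5.68%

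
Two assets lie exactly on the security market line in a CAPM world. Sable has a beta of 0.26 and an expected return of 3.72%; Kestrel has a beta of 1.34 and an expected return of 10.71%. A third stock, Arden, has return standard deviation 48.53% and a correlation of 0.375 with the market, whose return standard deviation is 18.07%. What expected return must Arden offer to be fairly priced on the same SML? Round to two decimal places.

8.56%

MRP = (10.71% − 3.72%) / (1.34 − 0.26) = 6.4722%
R_f = 3.72% − 0.26 × 6.4722% = 2.0372%
β_Arden = ρ·σ_i/σ_m = 0.375 × 48.53 / 18.07 = 1.0071
E(R_Arden) = R_f + β × MRP = 2.0372% + 1.0071 × 6.4722% = 8.56%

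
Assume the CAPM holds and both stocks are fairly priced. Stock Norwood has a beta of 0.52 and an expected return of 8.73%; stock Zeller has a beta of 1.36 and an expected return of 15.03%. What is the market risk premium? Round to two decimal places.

7.50%

Both satisfy E(R) = R_f + β·MRP, so the slope of the SML is
MRP = (15.03% − 8.73%) / (1.36 − 0.52) = 6.30% / 0.84 = 7.5000%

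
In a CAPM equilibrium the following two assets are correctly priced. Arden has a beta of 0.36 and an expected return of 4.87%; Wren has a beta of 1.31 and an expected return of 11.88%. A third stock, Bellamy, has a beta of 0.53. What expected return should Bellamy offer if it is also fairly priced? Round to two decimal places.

MRP (SML slope) = (11.88% − 4.87%) / (1.31 − 0.36) = 7.01% / 0.95 = 7.3789%
R_f (intercept) = 4.87% − 0.36 × 7.3789% = 2.2136%
E(R_Bellamy) = R_f + β × MRP = 2.2136% + 0.53 × 7.3789% = 6.12%

6.12%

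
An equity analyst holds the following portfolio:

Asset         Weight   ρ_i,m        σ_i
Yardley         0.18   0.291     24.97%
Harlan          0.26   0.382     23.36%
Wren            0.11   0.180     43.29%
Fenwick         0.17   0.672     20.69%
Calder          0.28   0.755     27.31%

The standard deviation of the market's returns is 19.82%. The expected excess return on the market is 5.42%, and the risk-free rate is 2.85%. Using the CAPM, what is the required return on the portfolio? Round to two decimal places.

6.30%

β_Yardley = 0.291 × 24.97% / 19.82% = 0.3666
β_Harlan = 0.382 × 23.36% / 19.82% = 0.4502
β_Wren = 0.180 × 43.29% / 19.82% = 0.3931
β_Fenwick = 0.672 × 20.69% / 19.82% = 0.7015
β_Calder = 0.755 × 27.31% / 19.82% = 1.0403
β_P = Σ w_i β_i = 0.18×0.3666 + 0.26×0.4502 + 0.11×0.3931 + 0.17×0.7015 + 0.28×1.0403 = 0.6368
E(R_P) = R_f + β_P × MRP = 2.85% + 0.6368 × 5.42% = 6.30%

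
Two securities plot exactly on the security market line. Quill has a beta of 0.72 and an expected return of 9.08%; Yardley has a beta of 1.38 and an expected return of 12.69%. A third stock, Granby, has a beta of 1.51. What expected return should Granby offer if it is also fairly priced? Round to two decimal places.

MRP (SML slope) = (12.69% − 9.08%) / (1.38 − 0.72) = 3.61% / 0.66 = 5.4697%
R_f (intercept) = 9.08% − 0.72 × 5.4697% = 5.1418%
E(R_Granby) = R_f + β × MRP = 5.1418% + 1.51 × 5.4697% = 13.40%

13.40%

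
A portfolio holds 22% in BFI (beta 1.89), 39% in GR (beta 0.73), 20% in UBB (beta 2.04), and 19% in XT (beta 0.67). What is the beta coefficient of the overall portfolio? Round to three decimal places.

β_P = Σ w_i β_i = 0.22×1.89 + 0.39×0.73 + 0.20×2.04 + 0.19×0.67 = 1.2358

1.236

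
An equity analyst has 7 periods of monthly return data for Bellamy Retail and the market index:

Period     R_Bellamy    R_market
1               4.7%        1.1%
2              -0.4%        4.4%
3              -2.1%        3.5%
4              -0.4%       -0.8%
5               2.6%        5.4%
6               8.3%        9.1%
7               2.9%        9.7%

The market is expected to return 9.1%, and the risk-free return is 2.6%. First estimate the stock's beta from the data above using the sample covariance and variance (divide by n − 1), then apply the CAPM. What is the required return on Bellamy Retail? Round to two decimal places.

Mean R_i = (4.7 − 0.4 − 2.1 − 0.4 + 2.6 + 8.3 + 2.9) / 7 = 2.2286%
Mean R_m = (1.1 + 4.4 + 3.5 − 0.8 + 5.4 + 9.1 + 9.7) / 7 = 4.6286%
Σ(R_i − R̄_i)(R_m − R̄_m) = 41.8743  ⇒  Cov = 41.8743 / 6 = 6.9791
Σ(R_m − R̄_m)² = 89.5543  ⇒  Var(R_m) = 89.5543 / 6 = 14.9257
β = Cov / Var(R_m) = 6.9791 / 14.9257 = 0.4676
MRP = 9.1% − 2.6% = 6.50%
E(R) = R_f + β × MRP = 2.6% + 0.4676 × 6.5% = 5.64%

5.64%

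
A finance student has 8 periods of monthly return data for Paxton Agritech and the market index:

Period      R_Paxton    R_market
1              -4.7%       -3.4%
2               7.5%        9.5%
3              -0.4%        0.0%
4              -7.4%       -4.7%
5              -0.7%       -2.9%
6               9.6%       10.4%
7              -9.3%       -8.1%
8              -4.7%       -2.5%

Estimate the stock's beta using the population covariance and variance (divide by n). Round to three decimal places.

Mean R_i = (-4.7 + 7.5 − 0.4 − 7.4 − 0.7 + 9.6 − 9.3 − 4.7) / 8 = -1.2625%
Mean R_m = (-3.4 + 9.5 + 0.0 − 4.7 − 2.9 + 10.4 − 8.1 − 2.5) / 8 = -0.2125%
Σ(R_i − R̄_i)(R_m − R̄_m) = 308.8138  ⇒  Cov = 308.8138 / 8 = 38.6017
Σ(R_m − R̄_m)² = 311.9688  ⇒  Var(R_m) = 311.9688 / 8 = 38.9961
β = Cov / Var(R_m) = 38.6017 / 38.9961 = 0.9899

0.990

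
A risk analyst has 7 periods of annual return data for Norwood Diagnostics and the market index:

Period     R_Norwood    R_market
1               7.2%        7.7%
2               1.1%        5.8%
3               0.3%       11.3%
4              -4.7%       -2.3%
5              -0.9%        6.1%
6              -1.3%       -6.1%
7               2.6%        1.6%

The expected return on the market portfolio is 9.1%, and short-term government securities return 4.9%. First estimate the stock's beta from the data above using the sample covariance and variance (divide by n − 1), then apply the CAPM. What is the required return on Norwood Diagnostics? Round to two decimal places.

Mean R_i = (7.2 + 1.1 + 0.3 − 4.7 − 0.9 − 1.3 + 2.6) / 7 = 0.6143%
Mean R_m = (7.7 + 5.8 + 11.3 − 2.3 + 6.1 − 6.1 + 1.6) / 7 = 3.4429%
Σ(R_i − R̄_i)(R_m − R̄_m) = 67.8157  ⇒  Cov = 67.8157 / 6 = 11.3026
Σ(R_m − R̄_m)² = 219.9171  ⇒  Var(R_m) = 219.9171 / 6 = 36.6529
β = Cov / Var(R_m) = 11.3026 / 36.6529 = 0.3084
MRP = 9.1% − 4.9% = 4.20%
E(R) = R_f + β × MRP = 4.9% + 0.3084 × 4.2% = 6.20%

6.20%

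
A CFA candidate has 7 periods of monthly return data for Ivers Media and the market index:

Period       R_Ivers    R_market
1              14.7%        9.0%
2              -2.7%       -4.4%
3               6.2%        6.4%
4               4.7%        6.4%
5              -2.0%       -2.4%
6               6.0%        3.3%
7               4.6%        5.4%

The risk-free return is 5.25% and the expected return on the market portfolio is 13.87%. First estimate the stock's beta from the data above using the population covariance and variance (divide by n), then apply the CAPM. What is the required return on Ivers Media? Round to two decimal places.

14.39%

Mean R_i = (14.7 − 2.7 + 6.2 + 4.7 − 2.0 + 6.0 + 4.6) / 7 = 4.5000%
Mean R_m = (9.0 − 4.4 + 6.4 + 6.4 − 2.4 + 3.3 + 5.4) / 7 = 3.3857%
Σ(R_i − R̄_i)(R_m − R̄_m) = 156.7300  ⇒  Cov = 156.7300 / 7 = 22.3900
Σ(R_m − R̄_m)² = 147.8486  ⇒  Var(R_m) = 147.8486 / 7 = 21.1212
β = Cov / Var(R_m) = 22.3900 / 21.1212 = 1.0601
MRP = 13.87% − 5.25% = 8.62%
E(R) = R_f + β × MRP = 5.25% + 1.0601 × 8.62% = 14.39%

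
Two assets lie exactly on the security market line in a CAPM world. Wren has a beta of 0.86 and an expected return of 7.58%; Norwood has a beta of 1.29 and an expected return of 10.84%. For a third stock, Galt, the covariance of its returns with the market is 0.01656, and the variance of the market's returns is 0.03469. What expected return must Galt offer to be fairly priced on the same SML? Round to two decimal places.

4.68%

MRP = (10.84% − 7.58%) / (1.29 − 0.86) = 7.5814%
R_f = 7.58% − 0.86 × 7.5814% = 1.0600%
β_Galt = Cov / Var(R_m) = 0.01656 / 0.03469 = 0.4774
E(R_Galt) = R_f + β × MRP = 1.0600% + 0.4774 × 7.5814% = 4.68%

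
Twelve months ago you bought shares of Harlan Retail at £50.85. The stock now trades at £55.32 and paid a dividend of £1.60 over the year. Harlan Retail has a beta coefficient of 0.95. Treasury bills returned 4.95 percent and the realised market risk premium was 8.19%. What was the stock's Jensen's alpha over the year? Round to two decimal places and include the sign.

Realised HPR = (P1 + D1 − P0) / P0 = (55.32 + 1.60 − 50.85) / 50.85 = 6.07 / 50.85 = 11.9371%
CAPM required = R_f + β·MRP = 4.95% + 0.95 × 8.19% = 12.7305%
α = realised − required = 11.9371% − 12.7305% = -0.79%

-0.79%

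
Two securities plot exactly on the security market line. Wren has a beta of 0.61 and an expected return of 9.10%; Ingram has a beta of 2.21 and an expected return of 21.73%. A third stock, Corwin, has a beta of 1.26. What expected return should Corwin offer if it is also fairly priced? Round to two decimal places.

MRP (SML slope) = (21.73% − 9.10%) / (2.21 − 0.61) = 12.63% / 1.60 = 7.8938%
R_f (intercept) = 9.10% − 0.61 × 7.8938% = 4.2848%
E(R_Corwin) = R_f + β × MRP = 4.2848% + 1.26 × 7.8938% = 14.23%

14.23%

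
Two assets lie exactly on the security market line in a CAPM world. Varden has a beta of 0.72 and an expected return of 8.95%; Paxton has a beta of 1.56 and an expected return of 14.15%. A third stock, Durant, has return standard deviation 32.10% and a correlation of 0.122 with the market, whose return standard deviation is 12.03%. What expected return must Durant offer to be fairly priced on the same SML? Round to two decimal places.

MRP = (14.15% − 8.95%) / (1.56 − 0.72) = 6.1905%
R_f = 8.95% − 0.72 × 6.1905% = 4.4928%
β_Durant = ρ·σ_i/σ_m = 0.122 × 32.10 / 12.03 = 0.3255
E(R_Durant) = R_f + β × MRP = 4.4928% + 0.3255 × 6.1905% = 6.51%

6.51%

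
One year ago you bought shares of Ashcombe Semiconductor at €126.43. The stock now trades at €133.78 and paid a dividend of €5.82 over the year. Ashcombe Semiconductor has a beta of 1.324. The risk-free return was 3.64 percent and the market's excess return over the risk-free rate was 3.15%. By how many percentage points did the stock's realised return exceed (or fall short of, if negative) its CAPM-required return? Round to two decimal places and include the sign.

+2.61%

Realised HPR = (P1 + D1 − P0) / P0 = (133.78 + 5.82 − 126.43) / 126.43 = 13.17 / 126.43 = 10.4168%
CAPM required = R_f + β·MRP = 3.64% + 1.324 × 3.15% = 7.81060%
α = realised − required = 10.4168% − 7.81060% = +2.61%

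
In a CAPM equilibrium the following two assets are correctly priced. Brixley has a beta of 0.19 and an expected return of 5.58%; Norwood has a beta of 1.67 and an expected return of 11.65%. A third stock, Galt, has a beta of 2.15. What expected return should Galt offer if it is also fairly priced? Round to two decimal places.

MRP (SML slope) = (11.65% − 5.58%) / (1.67 − 0.19) = 6.07% / 1.48 = 4.1014%
R_f (intercept) = 5.58% − 0.19 × 4.1014% = 4.8007%
E(R_Galt) = R_f + β × MRP = 4.8007% + 2.15 × 4.1014% = 13.62%

13.62%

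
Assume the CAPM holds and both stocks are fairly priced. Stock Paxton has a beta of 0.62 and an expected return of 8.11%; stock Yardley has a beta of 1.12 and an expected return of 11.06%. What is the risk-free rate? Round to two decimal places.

4.45%

Both satisfy E(R) = R_f + β·MRP, so the slope of the SML is
MRP = (11.06% − 8.11%) / (1.12 − 0.62) = 2.95% / 0.50 = 5.9000%
R_f = E(R_Paxton) − β_Paxton·MRP = 8.11% − 0.62 × 5.9000% = 4.4520%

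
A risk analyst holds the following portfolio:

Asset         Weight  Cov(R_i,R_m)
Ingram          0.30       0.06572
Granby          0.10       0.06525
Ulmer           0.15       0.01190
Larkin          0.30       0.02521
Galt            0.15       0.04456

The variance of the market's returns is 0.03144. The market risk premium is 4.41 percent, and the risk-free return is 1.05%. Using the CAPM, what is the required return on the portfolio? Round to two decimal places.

6.98%

β_Ingram = 0.06572 / 0.03144 = 2.0903
β_Granby = 0.06525 / 0.03144 = 2.0754
β_Ulmer = 0.01190 / 0.03144 = 0.3785
β_Larkin = 0.02521 / 0.03144 = 0.8018
β_Galt = 0.04456 / 0.03144 = 1.4173
β_P = Σ w_i β_i = 0.30×2.0903 + 0.10×2.0754 + 0.15×0.3785 + 0.30×0.8018 + 0.15×1.4173 = 1.3445
E(R_P) = R_f + β_P × MRP = 1.05% + 1.3445 × 4.41% = 6.98%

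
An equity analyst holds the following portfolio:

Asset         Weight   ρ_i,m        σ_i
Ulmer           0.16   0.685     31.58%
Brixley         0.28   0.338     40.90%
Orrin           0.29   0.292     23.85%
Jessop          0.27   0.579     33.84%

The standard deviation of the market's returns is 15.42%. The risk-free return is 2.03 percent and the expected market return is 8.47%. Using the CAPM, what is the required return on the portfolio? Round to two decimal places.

β_Ulmer = 0.685 × 31.58% / 15.42% = 1.4029
β_Brixley = 0.338 × 40.90% / 15.42% = 0.8965
β_Orrin = 0.292 × 23.85% / 15.42% = 0.4516
β_Jessop = 0.579 × 33.84% / 15.42% = 1.2706
β_P = Σ w_i β_i = 0.16×1.4029 + 0.28×0.8965 + 0.29×0.4516 + 0.27×1.2706 = 0.9495
MRP = 8.47% − 2.03% = 6.44%
E(R_P) = R_f + β_P × MRP = 2.03% + 0.9495 × 6.44% = 8.14%

8.14%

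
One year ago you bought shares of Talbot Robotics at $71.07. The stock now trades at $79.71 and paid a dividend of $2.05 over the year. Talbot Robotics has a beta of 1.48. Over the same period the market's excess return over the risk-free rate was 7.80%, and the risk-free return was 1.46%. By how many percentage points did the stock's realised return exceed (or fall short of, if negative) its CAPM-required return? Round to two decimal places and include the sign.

Realised HPR = (P1 + D1 − P0) / P0 = (79.71 + 2.05 − 71.07) / 71.07 = 10.69 / 71.07 = 15.0415%
CAPM required = R_f + β·MRP = 1.46% + 1.48 × 7.80% = 13.0040%
α = realised − required = 15.0415% − 13.0040% = +2.04%

+2.04%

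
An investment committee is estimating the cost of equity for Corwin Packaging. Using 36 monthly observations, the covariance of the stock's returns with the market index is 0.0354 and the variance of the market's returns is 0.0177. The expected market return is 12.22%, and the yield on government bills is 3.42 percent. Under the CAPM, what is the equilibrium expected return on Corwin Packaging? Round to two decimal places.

β = Cov(R_i, R_m) / Var(R_m) = 0.0354 / 0.0177 = 2.0000
MRP = 12.22% − 3.42% = 8.80%
E(R) = R_f + β × MRP = 3.42% + 2.0000 × 8.80% = 21.02%

21.02%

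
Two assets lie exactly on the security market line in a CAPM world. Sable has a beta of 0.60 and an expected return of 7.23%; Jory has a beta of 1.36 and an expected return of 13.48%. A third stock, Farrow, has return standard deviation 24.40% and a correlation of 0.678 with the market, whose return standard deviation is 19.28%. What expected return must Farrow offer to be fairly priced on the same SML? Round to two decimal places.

9.35%

MRP = (13.48% − 7.23%) / (1.36 − 0.60) = 8.2237%
R_f = 7.23% − 0.60 × 8.2237% = 2.2958%
β_Farrow = ρ·σ_i/σ_m = 0.678 × 24.40 / 19.28 = 0.8580
E(R_Farrow) = R_f + β × MRP = 2.2958% + 0.8580 × 8.2237% = 9.35%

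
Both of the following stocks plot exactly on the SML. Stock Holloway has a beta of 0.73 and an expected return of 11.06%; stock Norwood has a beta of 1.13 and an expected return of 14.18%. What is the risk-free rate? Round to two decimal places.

Both satisfy E(R) = R_f + β·MRP, so the slope of the SML is
MRP = (14.18% − 11.06%) / (1.13 − 0.73) = 3.12% / 0.40 = 7.8000%
R_f = E(R_Holloway) − β_Holloway·MRP = 11.06% − 0.73 × 7.8000% = 5.3660%

5.37%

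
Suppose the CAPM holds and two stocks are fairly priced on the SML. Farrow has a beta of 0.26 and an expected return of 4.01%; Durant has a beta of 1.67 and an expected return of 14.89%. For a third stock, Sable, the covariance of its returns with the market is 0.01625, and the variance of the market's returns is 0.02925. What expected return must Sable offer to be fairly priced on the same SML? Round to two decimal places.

6.29%

MRP = (14.89% − 4.01%) / (1.67 − 0.26) = 7.7163%
R_f = 4.01% − 0.26 × 7.7163% = 2.0038%
β_Sable = Cov / Var(R_m) = 0.01625 / 0.02925 = 0.5556
E(R_Sable) = R_f + β × MRP = 2.0038% + 0.5556 × 7.7163% = 6.29%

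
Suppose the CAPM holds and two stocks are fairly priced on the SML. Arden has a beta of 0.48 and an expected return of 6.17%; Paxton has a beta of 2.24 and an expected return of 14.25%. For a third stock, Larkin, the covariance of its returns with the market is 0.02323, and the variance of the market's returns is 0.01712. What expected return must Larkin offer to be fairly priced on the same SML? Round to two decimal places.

MRP = (14.25% − 6.17%) / (2.24 − 0.48) = 4.5909%
R_f = 6.17% − 0.48 × 4.5909% = 3.9664%
β_Larkin = Cov / Var(R_m) = 0.02323 / 0.01712 = 1.3569
E(R_Larkin) = R_f + β × MRP = 3.9664% + 1.3569 × 4.5909% = 10.20%

10.20%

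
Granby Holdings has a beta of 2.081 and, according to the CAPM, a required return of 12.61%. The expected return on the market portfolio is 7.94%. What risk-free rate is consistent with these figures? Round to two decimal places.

3.62%

E(R) = R_f + β(E(R_m) − R_f) = R_f(1 − β) + β·E(R_m)
12.61% = R_f × (1 − 2.081) + 2.081 × 7.94%
12.61% = R_f × -1.081 + 16.52314%
R_f = (12.61% − 16.52314%) / -1.081 = 3.62%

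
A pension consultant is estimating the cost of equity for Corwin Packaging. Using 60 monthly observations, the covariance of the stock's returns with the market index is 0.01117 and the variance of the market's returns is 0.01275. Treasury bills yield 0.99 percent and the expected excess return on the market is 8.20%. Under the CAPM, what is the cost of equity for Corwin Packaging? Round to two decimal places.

8.17%

β = Cov(R_i, R_m) / Var(R_m) = 0.01117 / 0.01275 = 0.8761
E(R) = R_f + β × MRP = 0.99% + 0.8761 × 8.20% = 8.17%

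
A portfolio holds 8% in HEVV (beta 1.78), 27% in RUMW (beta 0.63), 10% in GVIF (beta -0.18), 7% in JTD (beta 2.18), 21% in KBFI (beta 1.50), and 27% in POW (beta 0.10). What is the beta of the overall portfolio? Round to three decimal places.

0.789

β_P = Σ w_i β_i = 0.08×1.78 + 0.27×0.63 + 0.10×-0.18 + 0.07×2.18 + 0.21×1.50 + 0.27×0.10 = 0.7891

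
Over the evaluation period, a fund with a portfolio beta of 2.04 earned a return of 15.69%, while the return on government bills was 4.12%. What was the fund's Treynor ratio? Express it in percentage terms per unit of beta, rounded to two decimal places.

Treynor = (R_P − R_f) / β_P = (15.69% − 4.12%) / 2.0400 = 11.57% / 2.0400 = 5.67%

5.67%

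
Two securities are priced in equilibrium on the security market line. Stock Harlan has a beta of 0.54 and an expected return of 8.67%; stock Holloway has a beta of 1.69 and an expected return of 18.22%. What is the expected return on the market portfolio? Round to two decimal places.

Both satisfy E(R) = R_f + β·MRP, so the slope of the SML is
MRP = (18.22% − 8.67%) / (1.69 − 0.54) = 9.55% / 1.15 = 8.3043%
R_f = E(R_Harlan) − β_Harlan·MRP = 8.67% − 0.54 × 8.3043% = 4.1857%
E(R_m) = R_f + MRP = 4.1857% + 8.3043% = 12.49%

12.49%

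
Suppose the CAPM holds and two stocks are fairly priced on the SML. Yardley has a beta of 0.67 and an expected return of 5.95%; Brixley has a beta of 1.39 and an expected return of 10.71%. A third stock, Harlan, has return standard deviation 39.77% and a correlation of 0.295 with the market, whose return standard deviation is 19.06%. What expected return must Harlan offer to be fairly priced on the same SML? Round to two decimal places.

MRP = (10.71% − 5.95%) / (1.39 − 0.67) = 6.6111%
R_f = 5.95% − 0.67 × 6.6111% = 1.5206%
β_Harlan = ρ·σ_i/σ_m = 0.295 × 39.77 / 19.06 = 0.6155
E(R_Harlan) = R_f + β × MRP = 1.5206% + 0.6155 × 6.6111% = 5.59%

5.59%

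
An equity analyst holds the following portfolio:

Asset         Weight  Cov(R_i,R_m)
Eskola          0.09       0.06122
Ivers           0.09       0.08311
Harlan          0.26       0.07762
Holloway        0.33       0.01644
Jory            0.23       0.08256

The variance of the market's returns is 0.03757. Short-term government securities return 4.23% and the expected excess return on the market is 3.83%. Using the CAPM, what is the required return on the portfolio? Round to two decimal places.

β_Eskola = 0.06122 / 0.03757 = 1.6295
β_Ivers = 0.08311 / 0.03757 = 2.2121
β_Harlan = 0.07762 / 0.03757 = 2.0660
β_Holloway = 0.01644 / 0.03757 = 0.4376
β_Jory = 0.08256 / 0.03757 = 2.1975
β_P = Σ w_i β_i = 0.09×1.6295 + 0.09×2.2121 + 0.26×2.0660 + 0.33×0.4376 + 0.23×2.1975 = 1.5327
E(R_P) = R_f + β_P × MRP = 4.23% + 1.5327 × 3.83% = 10.10%

10.10%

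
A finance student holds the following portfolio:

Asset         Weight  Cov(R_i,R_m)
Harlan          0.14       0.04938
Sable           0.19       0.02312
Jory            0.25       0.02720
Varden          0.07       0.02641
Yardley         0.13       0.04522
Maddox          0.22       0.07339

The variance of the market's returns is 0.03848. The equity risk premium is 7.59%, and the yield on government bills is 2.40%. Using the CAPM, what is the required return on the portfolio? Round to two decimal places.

β_Harlan = 0.04938 / 0.03848 = 1.2833
β_Sable = 0.02312 / 0.03848 = 0.6008
β_Jory = 0.02720 / 0.03848 = 0.7069
β_Varden = 0.02641 / 0.03848 = 0.6863
β_Yardley = 0.04522 / 0.03848 = 1.1752
β_Maddox = 0.07339 / 0.03848 = 1.9072
β_P = Σ w_i β_i = 0.14×1.2833 + 0.19×0.6008 + 0.25×0.7069 + 0.07×0.6863 + 0.13×1.1752 + 0.22×1.9072 = 1.0909
E(R_P) = R_f + β_P × MRP = 2.40% + 1.0909 × 7.59% = 10.68%

10.68%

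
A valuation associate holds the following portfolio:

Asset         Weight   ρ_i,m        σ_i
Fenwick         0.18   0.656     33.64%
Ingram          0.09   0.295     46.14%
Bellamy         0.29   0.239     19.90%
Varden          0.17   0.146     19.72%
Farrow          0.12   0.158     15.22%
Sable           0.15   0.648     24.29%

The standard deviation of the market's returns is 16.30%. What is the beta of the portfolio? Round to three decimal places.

β_Fenwick = 0.656 × 33.64% / 16.30% = 1.3539
β_Ingram = 0.295 × 46.14% / 16.30% = 0.8350
β_Bellamy = 0.239 × 19.90% / 16.30% = 0.2918
β_Varden = 0.146 × 19.72% / 16.30% = 0.1766
β_Farrow = 0.158 × 15.22% / 16.30% = 0.1475
β_Sable = 0.648 × 24.29% / 16.30% = 0.9656
β_P = Σ w_i β_i = 0.18×1.3539 + 0.09×0.8350 + 0.29×0.2918 + 0.17×0.1766 + 0.12×0.1475 + 0.15×0.9656 = 0.5960

0.596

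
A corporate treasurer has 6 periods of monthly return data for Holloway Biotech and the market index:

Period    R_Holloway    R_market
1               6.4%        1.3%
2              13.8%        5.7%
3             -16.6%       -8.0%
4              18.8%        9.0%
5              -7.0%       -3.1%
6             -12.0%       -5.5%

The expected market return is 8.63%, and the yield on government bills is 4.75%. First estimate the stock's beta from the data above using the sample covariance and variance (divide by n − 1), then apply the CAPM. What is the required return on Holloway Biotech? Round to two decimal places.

Mean R_i = (6.4 + 13.8 − 16.6 + 18.8 − 7.0 − 12.0) / 6 = 0.5667%
Mean R_m = (1.3 + 5.7 − 8.0 + 9.0 − 3.1 − 5.5) / 6 = -0.1000%
Σ(R_i − R̄_i)(R_m − R̄_m) = 477.0200  ⇒  Cov = 477.0200 / 5 = 95.4040
Σ(R_m − R̄_m)² = 218.9800  ⇒  Var(R_m) = 218.9800 / 5 = 43.7960
β = Cov / Var(R_m) = 95.4040 / 43.7960 = 2.1784
MRP = 8.63% − 4.75% = 3.88%
E(R) = R_f + β × MRP = 4.75% + 2.1784 × 3.88% = 13.20%

13.20%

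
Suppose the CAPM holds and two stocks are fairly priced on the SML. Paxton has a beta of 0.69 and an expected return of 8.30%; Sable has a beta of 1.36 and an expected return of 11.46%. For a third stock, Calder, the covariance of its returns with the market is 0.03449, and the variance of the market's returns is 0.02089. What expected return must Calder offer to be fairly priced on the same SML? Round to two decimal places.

12.83%

MRP = (11.46% − 8.30%) / (1.36 − 0.69) = 4.7164%
R_f = 8.30% − 0.69 × 4.7164% = 5.0457%
β_Calder = Cov / Var(R_m) = 0.03449 / 0.02089 = 1.6510
E(R_Calder) = R_f + β × MRP = 5.0457% + 1.6510 × 4.7164% = 12.83%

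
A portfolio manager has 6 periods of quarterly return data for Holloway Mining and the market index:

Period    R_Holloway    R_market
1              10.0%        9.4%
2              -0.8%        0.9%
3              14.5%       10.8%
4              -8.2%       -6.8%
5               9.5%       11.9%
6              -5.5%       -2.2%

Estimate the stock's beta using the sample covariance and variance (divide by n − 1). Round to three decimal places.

Mean R_i = (10.0 − 0.8 + 14.5 − 8.2 + 9.5 − 5.5) / 6 = 3.2500%
Mean R_m = (9.4 + 0.9 + 10.8 − 6.8 + 11.9 − 2.2) / 6 = 4.0000%
Σ(R_i − R̄_i)(R_m − R̄_m) = 352.7900  ⇒  Cov = 352.7900 / 5 = 70.5580
Σ(R_m − R̄_m)² = 302.5000  ⇒  Var(R_m) = 302.5000 / 5 = 60.5000
β = Cov / Var(R_m) = 70.5580 / 60.5000 = 1.1662

1.166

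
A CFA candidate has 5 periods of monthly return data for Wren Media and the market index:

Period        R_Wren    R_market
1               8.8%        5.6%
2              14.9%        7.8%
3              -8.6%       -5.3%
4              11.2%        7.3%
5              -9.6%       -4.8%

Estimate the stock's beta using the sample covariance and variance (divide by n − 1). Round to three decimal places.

Mean R_i = (8.8 + 14.9 − 8.6 + 11.2 − 9.6) / 5 = 3.3400%
Mean R_m = (5.6 + 7.8 − 5.3 + 7.3 − 4.8) / 5 = 2.1200%
Σ(R_i − R̄_i)(R_m − R̄_m) = 303.5160  ⇒  Cov = 303.5160 / 4 = 75.8790
Σ(R_m − R̄_m)² = 174.1480  ⇒  Var(R_m) = 174.1480 / 4 = 43.5370
β = Cov / Var(R_m) = 75.8790 / 43.5370 = 1.7429

1.743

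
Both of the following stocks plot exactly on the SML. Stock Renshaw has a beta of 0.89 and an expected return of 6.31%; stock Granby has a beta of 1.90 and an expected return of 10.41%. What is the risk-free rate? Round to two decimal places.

2.70%

Both satisfy E(R) = R_f + β·MRP, so the slope of the SML is
MRP = (10.41% − 6.31%) / (1.90 − 0.89) = 4.10% / 1.01 = 4.0594%
R_f = E(R_Renshaw) − β_Renshaw·MRP = 6.31% − 0.89 × 4.0594% = 2.6971%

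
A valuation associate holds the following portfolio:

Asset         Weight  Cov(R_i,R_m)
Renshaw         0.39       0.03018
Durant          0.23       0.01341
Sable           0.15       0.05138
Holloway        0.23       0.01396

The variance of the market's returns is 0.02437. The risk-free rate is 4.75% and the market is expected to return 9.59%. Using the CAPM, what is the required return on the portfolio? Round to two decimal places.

9.87%

β_Renshaw = 0.03018 / 0.02437 = 1.2384
β_Durant = 0.01341 / 0.02437 = 0.5503
β_Sable = 0.05138 / 0.02437 = 2.1083
β_Holloway = 0.01396 / 0.02437 = 0.5728
β_P = Σ w_i β_i = 0.39×1.2384 + 0.23×0.5503 + 0.15×2.1083 + 0.23×0.5728 = 1.0575
MRP = 9.59% − 4.75% = 4.84%
E(R_P) = R_f + β_P × MRP = 4.75% + 1.0575 × 4.84% = 9.87%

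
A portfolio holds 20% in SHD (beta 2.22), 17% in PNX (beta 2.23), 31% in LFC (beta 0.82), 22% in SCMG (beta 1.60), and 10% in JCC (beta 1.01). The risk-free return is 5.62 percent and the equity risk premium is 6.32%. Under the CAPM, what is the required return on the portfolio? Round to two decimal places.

β_P = Σ w_i β_i = 0.20×2.22 + 0.17×2.23 + 0.31×0.82 + 0.22×1.60 + 0.10×1.01 = 1.5303
E(R_P) = R_f + β_P × MRP = 5.62% + 1.5303 × 6.32% = 15.29%

15.29%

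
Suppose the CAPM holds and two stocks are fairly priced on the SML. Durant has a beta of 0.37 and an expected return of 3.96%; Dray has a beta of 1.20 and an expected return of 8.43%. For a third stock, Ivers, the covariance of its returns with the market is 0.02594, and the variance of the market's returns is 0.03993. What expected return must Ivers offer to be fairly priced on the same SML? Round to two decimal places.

MRP = (8.43% − 3.96%) / (1.20 − 0.37) = 5.3855%
R_f = 3.96% − 0.37 × 5.3855% = 1.9674%
β_Ivers = Cov / Var(R_m) = 0.02594 / 0.03993 = 0.6496
E(R_Ivers) = R_f + β × MRP = 1.9674% + 0.6496 × 5.3855% = 5.47%

5.47%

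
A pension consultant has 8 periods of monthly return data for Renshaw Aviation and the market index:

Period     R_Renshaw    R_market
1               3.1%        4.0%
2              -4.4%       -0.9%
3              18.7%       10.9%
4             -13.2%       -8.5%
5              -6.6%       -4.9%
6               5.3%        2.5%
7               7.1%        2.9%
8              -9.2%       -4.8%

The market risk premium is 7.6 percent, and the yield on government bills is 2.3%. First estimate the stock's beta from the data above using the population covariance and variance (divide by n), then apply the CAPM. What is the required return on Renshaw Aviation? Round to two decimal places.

Mean R_i = (3.1 − 4.4 + 18.7 − 13.2 − 6.6 + 5.3 + 7.1 − 9.2) / 8 = 0.1000%
Mean R_m = (4.0 − 0.9 + 10.9 − 8.5 − 4.9 + 2.5 + 2.9 − 4.8) / 8 = 0.1500%
Σ(R_i − R̄_i)(R_m − R̄_m) = 442.6100  ⇒  Cov = 442.6100 / 8 = 55.3263
Σ(R_m − R̄_m)² = 269.4000  ⇒  Var(R_m) = 269.4000 / 8 = 33.6750
β = Cov / Var(R_m) = 55.3263 / 33.6750 = 1.6429
E(R) = R_f + β × MRP = 2.3% + 1.6429 × 7.6% = 14.79%

14.79%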